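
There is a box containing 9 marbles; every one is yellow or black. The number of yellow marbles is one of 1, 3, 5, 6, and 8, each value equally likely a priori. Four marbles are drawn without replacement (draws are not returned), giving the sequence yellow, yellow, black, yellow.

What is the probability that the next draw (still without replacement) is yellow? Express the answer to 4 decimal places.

0.6667

For each hypothesis, P(data | H) works out to: P(data | r = 1) = (1/9)(0/8) = 0; P(data | r = 3) = (3/9)(2/8)(6/7)(1/6) = 1/84; P(data | r = 5) = (5/9)(4/8)(4/7)(3/6) = 5/63; P(data | r = 6) = (6/9)(5/8)(3/7)(4/6) = 5/42; P(data | r = 8) = (8/9)(7/8)(1/7)(6/6) = 1/9.
Weighting by the prior gives 1/5 · 0 = 0, 1/5 · 1/84 = 1/420, 1/5 · 5/63 = 1/63, 1/5 · 5/42 = 1/42, 1/5 · 1/9 = 1/45; these sum to 9/140.
The posterior is then P(r = 1 | data) = 0, P(r = 3 | data) = 1/27, P(r = 5 | data) = 20/81, P(r = 6 | data) = 10/27, P(r = 8 | data) = 28/81.
So P(yellow next | data) = Σ P(yellow next | H) P(H | data) = (0)(1/27) + (2/5)(20/81) + (3/5)(10/27) + (1)(28/81) = 2/3.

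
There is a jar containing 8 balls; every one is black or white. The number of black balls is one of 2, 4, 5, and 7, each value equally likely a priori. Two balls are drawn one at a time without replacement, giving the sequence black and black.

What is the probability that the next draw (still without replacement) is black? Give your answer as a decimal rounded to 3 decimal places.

0.645

Compute the likelihood of the observed sequence for each case: P(data | r = 2) = (2/8)(1/7) = 1/28; P(data | r = 4) = (4/8)(3/7) = 3/14; P(data | r = 5) = (5/8)(4/7) = 5/14; P(data | r = 7) = (7/8)(6/7) = 3/4.
Weighting by the prior gives 1/4 · 1/28 = 1/112, 1/4 · 3/14 = 3/56, 1/4 · 5/14 = 5/56, 1/4 · 3/4 = 3/16; with total 19/56.
Normalising, the posterior is P(r = 2 | data) = 1/38, P(r = 4 | data) = 3/19, P(r = 5 | data) = 5/19, P(r = 7 | data) = 21/38.
So P(black next | data) = Σ P(black next | H) P(H | data) = (0)(1/38) + (1/3)(3/19) + (1/2)(5/19) + (5/6)(21/38) = 49/76.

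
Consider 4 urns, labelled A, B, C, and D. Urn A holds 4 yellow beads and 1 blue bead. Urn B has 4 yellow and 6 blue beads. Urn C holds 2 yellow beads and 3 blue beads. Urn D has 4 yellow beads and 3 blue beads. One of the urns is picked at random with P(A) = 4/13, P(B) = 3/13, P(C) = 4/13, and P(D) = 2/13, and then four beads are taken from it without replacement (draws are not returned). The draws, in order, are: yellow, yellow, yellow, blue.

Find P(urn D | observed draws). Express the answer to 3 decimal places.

Compute the likelihood of the observed sequence for each case: P(data | urn A) = (4/5)(3/4)(2/3)(1/2) = 1/5; P(data | urn B) = (4/10)(3/9)(2/8)(6/7) = 1/35; P(data | urn C) = (2/5)(1/4)(0/3) = 0; P(data | urn D) = (4/7)(3/6)(2/5)(3/4) = 3/35.
The prior-weighted likelihoods are 4/13 · 1/5 = 4/65, 3/13 · 1/35 = 3/455, 4/13 · 0 = 0, 2/13 · 3/35 = 6/455; summing to 37/455.
Therefore the posterior P(urn D | data) = (6/455) / (37/455) = 6/37.

0.162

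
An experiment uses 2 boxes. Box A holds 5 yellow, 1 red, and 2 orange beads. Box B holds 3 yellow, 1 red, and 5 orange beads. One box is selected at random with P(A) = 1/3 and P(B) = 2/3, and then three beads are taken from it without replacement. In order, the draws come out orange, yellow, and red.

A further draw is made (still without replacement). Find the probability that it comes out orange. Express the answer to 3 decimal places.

0.511

The likelihood of the observed sequence under each hypothesis: P(data | box A) = (2/8)(5/7)(1/6) = 5/168; P(data | box B) = (5/9)(3/8)(1/7) = 5/168.
Multiplying each by its prior: 1/3 · 5/168 = 5/504, 2/3 · 5/168 = 5/252; summing to 5/168.
Normalising, the posterior is P(box A | data) = 1/3, P(box B | data) = 2/3.
So P(orange next | data) = Σ P(orange next | H) P(H | data) = (1/5)(1/3) + (2/3)(2/3) = 23/45.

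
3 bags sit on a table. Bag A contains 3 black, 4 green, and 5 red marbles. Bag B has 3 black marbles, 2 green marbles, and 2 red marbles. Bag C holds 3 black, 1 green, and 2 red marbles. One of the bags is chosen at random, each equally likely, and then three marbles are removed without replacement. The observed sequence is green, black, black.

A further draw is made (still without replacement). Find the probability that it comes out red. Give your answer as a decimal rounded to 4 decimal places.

0.5746

For each hypothesis, P(data | H) works out to: P(data | bag A) = (4/12)(3/11)(2/10) = 0.018182; P(data | bag B) = (2/7)(3/6)(2/5) = 0.057143; P(data | bag C) = (1/6)(3/5)(2/4) = 0.05.
Weighting by the prior gives 1/3 · 0.018182 = 0.0060606, 1/3 · 0.057143 = 0.019048, 1/3 · 0.05 = 0.016667; summing to 0.041775.
The posterior is then P(bag A | data) = 0.14508, P(bag B | data) = 0.45596, P(bag C | data) = 0.39896.
Averaging over the posterior, P(red next | data) = (5/9)(0.14508) + (1/2)(0.45596) + (2/3)(0.39896) = 0.57455.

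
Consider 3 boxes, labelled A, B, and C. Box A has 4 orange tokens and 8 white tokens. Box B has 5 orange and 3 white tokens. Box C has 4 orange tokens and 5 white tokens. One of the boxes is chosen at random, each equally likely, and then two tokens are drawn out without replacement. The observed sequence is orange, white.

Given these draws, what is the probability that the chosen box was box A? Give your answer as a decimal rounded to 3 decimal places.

0.308

The likelihood of the observed sequence under each hypothesis: P(data | box A) = (4/12)(8/11) = 0.24242; P(data | box B) = (5/8)(3/7) = 0.26786; P(data | box C) = (4/9)(5/8) = 0.27778.
The prior-weighted likelihoods are 1/3 · 0.24242 = 0.080808, 1/3 · 0.26786 = 0.089286, 1/3 · 0.27778 = 0.092593; these sum to 0.26269.
So P(box A | data) = (0.080808) / (0.26269) = 0.30762.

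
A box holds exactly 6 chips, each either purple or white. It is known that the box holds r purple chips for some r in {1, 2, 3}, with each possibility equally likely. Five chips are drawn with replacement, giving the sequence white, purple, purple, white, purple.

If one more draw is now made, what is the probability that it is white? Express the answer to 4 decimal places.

0.5749

Compute the likelihood of the observed sequence for each case: P(data | r = 1) = (5/6)(1/6)(1/6)(5/6)(1/6) = 0.003215; P(data | r = 2) = (4/6)(2/6)(2/6)(4/6)(2/6) = 0.016461; P(data | r = 3) = (3/6)(3/6)(3/6)(3/6)(3/6) = 0.03125.
The prior-weighted likelihoods are 1/3 · 0.003215 = 0.0010717, 1/3 · 0.016461 = 0.005487, 1/3 · 0.03125 = 0.010417; summing to 0.016975.
The posterior is then P(r = 1 | data) = 0.063131, P(r = 2 | data) = 0.32323, P(r = 3 | data) = 0.61364.
The predictive probability is P(white next | data) = (5/6)(0.063131) + (2/3)(0.32323) + (1/2)(0.61364) = 0.57492.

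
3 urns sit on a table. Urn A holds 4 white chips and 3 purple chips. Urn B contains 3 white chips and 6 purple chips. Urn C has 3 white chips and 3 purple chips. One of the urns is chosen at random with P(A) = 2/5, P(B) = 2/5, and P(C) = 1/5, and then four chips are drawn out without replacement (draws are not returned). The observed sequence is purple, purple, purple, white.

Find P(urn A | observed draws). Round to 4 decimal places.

Under each hypothesis, the probability of the observed sequence is: P(data | urn A) = (3/7)(2/6)(1/5)(4/4) = 1/35; P(data | urn B) = (6/9)(5/8)(4/7)(3/6) = 5/42; P(data | urn C) = (3/6)(2/5)(1/4)(3/3) = 1/20.
Weighting by the prior gives 2/5 · 1/35 = 2/175, 2/5 · 5/42 = 1/21, 1/5 · 1/20 = 1/100; with total 29/420.
By Bayes' rule, P(urn A | data) = (2/175) / (29/420) = 24/145.

0.1655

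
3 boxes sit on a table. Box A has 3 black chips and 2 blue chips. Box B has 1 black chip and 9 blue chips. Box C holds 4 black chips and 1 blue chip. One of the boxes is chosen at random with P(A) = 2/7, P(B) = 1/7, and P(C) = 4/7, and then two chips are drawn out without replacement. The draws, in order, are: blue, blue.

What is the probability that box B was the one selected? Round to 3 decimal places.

Compute the likelihood of the observed sequence for each case: P(data | box A) = (2/5)(1/4) = 1/10; P(data | box B) = (9/10)(8/9) = 4/5; P(data | box C) = (1/5)(0/4) = 0.
Weighting by the prior gives 2/7 · 1/10 = 1/35, 1/7 · 4/5 = 4/35, 4/7 · 0 = 0; with total 1/7.
Hence P(box B | data) = (4/35) / (1/7) = 4/5.

0.800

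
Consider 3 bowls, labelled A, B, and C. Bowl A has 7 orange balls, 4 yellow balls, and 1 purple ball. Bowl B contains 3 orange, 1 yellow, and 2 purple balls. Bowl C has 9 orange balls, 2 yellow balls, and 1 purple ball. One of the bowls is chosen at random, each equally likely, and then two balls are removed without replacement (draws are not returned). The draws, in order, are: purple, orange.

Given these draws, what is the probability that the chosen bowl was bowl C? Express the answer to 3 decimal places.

The likelihood of the observed sequence under each hypothesis: P(data | bowl A) = (1/12)(7/11) = 7/132; P(data | bowl B) = (2/6)(3/5) = 1/5; P(data | bowl C) = (1/12)(9/11) = 3/44.
Weighting by the prior gives 1/3 · 7/132 = 7/396, 1/3 · 1/5 = 1/15, 1/3 · 3/44 = 1/44; summing to 53/495.
Therefore the posterior P(bowl C | data) = (1/44) / (53/495) = 45/212.

0.212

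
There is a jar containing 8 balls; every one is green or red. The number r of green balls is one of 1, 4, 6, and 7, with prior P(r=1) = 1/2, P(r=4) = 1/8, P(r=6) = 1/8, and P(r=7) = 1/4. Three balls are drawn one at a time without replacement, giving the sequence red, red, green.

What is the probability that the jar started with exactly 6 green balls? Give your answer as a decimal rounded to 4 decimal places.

Compute the likelihood of the observed sequence for each case: P(data | r = 1) = (7/8)(6/7)(1/6) = 1/8; P(data | r = 4) = (4/8)(3/7)(4/6) = 1/7; P(data | r = 6) = (2/8)(1/7)(6/6) = 1/28; P(data | r = 7) = (1/8)(0/7) = 0.
Weighting by the prior gives 1/2 · 1/8 = 1/16, 1/8 · 1/7 = 1/56, 1/8 · 1/28 = 1/224, 1/4 · 0 = 0; these sum to 19/224.
By Bayes' rule, P(r = 6 | data) = (1/224) / (19/224) = 1/19.

0.0526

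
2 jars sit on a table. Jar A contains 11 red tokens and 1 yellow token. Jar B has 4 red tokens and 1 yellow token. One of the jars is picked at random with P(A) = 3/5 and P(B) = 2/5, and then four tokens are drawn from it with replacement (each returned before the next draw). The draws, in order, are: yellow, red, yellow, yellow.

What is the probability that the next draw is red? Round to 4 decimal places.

0.8129

The likelihood of the observed sequence under each hypothesis: P(data | jar A) = (1/12)(11/12)(1/12)(1/12) = 0.00053048; P(data | jar B) = (1/5)(4/5)(1/5)(1/5) = 0.0064.
Weighting by the prior gives 3/5 · 0.00053048 = 0.00031829, 2/5 · 0.0064 = 0.00256; summing to 0.0028783.
The posterior is then P(jar A | data) = 0.11058, P(jar B | data) = 0.88942.
So P(red next | data) = Σ P(red next | H) P(H | data) = (11/12)(0.11058) + (4/5)(0.88942) = 0.8129.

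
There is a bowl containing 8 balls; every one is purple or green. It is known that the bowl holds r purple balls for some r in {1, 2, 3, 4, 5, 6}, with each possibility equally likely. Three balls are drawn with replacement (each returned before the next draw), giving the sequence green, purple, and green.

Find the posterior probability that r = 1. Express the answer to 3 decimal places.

Compute the likelihood of the observed sequence for each case: P(data | r = 1) = (7/8)(1/8)(7/8) = 0.095703; P(data | r = 2) = (6/8)(2/8)(6/8) = 0.14062; P(data | r = 3) = (5/8)(3/8)(5/8) = 0.14648; P(data | r = 4) = (4/8)(4/8)(4/8) = 0.125; P(data | r = 5) = (3/8)(5/8)(3/8) = 0.087891; P(data | r = 6) = (2/8)(6/8)(2/8) = 0.046875.
The prior-weighted likelihoods are 1/6 · 0.095703 = 0.015951, 1/6 · 0.14062 = 0.023438, 1/6 · 0.14648 = 0.024414, 1/6 · 0.125 = 0.020833, 1/6 · 0.087891 = 0.014648, 1/6 · 0.046875 = 0.0078125; summing to 0.1071.
Therefore the posterior P(r = 1 | data) = (0.015951) / (0.1071) = 0.14894.

0.149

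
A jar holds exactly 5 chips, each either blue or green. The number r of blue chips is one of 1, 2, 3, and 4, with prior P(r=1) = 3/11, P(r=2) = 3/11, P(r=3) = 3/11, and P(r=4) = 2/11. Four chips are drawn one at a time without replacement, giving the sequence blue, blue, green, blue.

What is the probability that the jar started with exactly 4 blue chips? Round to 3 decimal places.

Compute the likelihood of the observed sequence for each case: P(data | r = 1) = (1/5)(0/4) = 0; P(data | r = 2) = (2/5)(1/4)(3/3)(0/2) = 0; P(data | r = 3) = (3/5)(2/4)(2/3)(1/2) = 1/10; P(data | r = 4) = (4/5)(3/4)(1/3)(2/2) = 1/5.
Multiplying each by its prior: 3/11 · 0 = 0, 3/11 · 0 = 0, 3/11 · 1/10 = 3/110, 2/11 · 1/5 = 2/55; with total 7/110.
So P(r = 4 | data) = (2/55) / (7/110) = 4/7.

0.571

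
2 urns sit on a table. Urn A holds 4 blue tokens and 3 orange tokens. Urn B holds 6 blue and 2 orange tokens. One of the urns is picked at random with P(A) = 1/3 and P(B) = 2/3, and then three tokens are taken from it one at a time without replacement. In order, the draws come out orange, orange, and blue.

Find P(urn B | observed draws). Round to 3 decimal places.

0.385

Under each hypothesis, the probability of the observed sequence is: P(data | urn A) = (3/7)(2/6)(4/5) = 4/35; P(data | urn B) = (2/8)(1/7)(6/6) = 1/28.
Weighting by the prior gives 1/3 · 4/35 = 4/105, 2/3 · 1/28 = 1/42; with total 13/210.
Therefore the posterior P(urn B | data) = (1/42) / (13/210) = 5/13.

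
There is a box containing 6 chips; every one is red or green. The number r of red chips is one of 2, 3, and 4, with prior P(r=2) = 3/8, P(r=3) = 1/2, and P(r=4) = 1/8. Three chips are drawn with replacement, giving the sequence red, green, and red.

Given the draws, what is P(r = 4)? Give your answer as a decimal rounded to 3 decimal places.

0.170

Compute the likelihood of the observed sequence for each case: P(data | r = 2) = (2/6)(4/6)(2/6) = 2/27; P(data | r = 3) = (3/6)(3/6)(3/6) = 1/8; P(data | r = 4) = (4/6)(2/6)(4/6) = 4/27.
Weighting by the prior gives 3/8 · 2/27 = 1/36, 1/2 · 1/8 = 1/16, 1/8 · 4/27 = 1/54; with total 47/432.
So P(r = 4 | data) = (1/54) / (47/432) = 8/47.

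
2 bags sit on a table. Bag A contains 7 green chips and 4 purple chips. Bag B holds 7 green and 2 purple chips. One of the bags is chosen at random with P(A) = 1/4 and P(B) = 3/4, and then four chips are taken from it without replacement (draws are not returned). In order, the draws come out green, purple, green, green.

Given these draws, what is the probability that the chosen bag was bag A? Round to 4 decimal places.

Compute the likelihood of the observed sequence for each case: P(data | bag A) = (7/11)(4/10)(6/9)(5/8) = 7/66; P(data | bag B) = (7/9)(2/8)(6/7)(5/6) = 5/36.
Multiplying each by its prior: 1/4 · 7/66 = 7/264, 3/4 · 5/36 = 5/48; summing to 23/176.
Therefore the posterior P(bag A | data) = (7/264) / (23/176) = 14/69.

0.2029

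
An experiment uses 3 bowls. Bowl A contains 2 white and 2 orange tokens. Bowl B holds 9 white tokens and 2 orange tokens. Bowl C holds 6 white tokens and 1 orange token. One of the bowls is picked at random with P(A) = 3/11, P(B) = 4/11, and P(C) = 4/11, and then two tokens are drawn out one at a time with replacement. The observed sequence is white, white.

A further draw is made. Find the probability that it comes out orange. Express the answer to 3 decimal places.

The likelihood of the observed sequence under each hypothesis: P(data | bowl A) = (2/4)(2/4) = 0.25; P(data | bowl B) = (9/11)(9/11) = 0.66942; P(data | bowl C) = (6/7)(6/7) = 0.73469.
The prior-weighted likelihoods are 3/11 · 0.25 = 0.068182, 4/11 · 0.66942 = 0.24343, 4/11 · 0.73469 = 0.26716; summing to 0.57877.
Normalising, the posterior is P(bowl A | data) = 0.1178, P(bowl B | data) = 0.42059, P(bowl C | data) = 0.4616.
So P(orange next | data) = Σ P(orange next | H) P(H | data) = (1/2)(0.1178) + (2/11)(0.42059) + (1/7)(0.4616) = 0.20132.

0.201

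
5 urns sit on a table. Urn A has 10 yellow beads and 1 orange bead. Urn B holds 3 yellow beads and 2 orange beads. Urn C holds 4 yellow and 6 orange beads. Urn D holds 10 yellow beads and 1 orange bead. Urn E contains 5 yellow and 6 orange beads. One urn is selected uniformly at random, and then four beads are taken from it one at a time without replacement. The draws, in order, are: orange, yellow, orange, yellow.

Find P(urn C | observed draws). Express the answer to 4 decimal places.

0.2890

Compute the likelihood of the observed sequence for each case: P(data | urn A) = (1/11)(10/10)(0/9) = 0; P(data | urn B) = (2/5)(3/4)(1/3)(2/2) = 0.1; P(data | urn C) = (6/10)(4/9)(5/8)(3/7) = 0.071429; P(data | urn D) = (1/11)(10/10)(0/9) = 0; P(data | urn E) = (6/11)(5/10)(5/9)(4/8) = 0.075758.
Weighting by the prior gives 1/5 · 0 = 0, 1/5 · 0.1 = 0.02, 1/5 · 0.071429 = 0.014286, 1/5 · 0 = 0, 1/5 · 0.075758 = 0.015152; these sum to 0.049437.
By Bayes' rule, P(urn C | data) = (0.014286) / (0.049437) = 0.28897.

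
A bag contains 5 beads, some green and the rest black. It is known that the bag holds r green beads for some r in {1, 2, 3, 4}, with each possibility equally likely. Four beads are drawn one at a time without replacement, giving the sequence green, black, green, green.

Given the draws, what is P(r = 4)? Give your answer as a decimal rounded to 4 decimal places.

Under each hypothesis, the probability of the observed sequence is: P(data | r = 1) = (1/5)(4/4)(0/3) = 0; P(data | r = 2) = (2/5)(3/4)(1/3)(0/2) = 0; P(data | r = 3) = (3/5)(2/4)(2/3)(1/2) = 1/10; P(data | r = 4) = (4/5)(1/4)(3/3)(2/2) = 1/5.
Weighting by the prior gives 1/4 · 0 = 0, 1/4 · 0 = 0, 1/4 · 1/10 = 1/40, 1/4 · 1/5 = 1/20; these sum to 3/40.
By Bayes' rule, P(r = 4 | data) = (1/20) / (3/40) = 2/3.

0.6667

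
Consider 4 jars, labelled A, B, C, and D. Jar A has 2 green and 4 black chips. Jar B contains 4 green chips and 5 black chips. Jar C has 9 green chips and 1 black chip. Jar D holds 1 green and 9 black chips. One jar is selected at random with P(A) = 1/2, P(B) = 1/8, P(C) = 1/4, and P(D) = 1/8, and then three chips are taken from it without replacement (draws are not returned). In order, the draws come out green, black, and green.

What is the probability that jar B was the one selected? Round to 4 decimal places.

0.2033

The likelihood of the observed sequence under each hypothesis: P(data | jar A) = (2/6)(4/5)(1/4) = 1/15; P(data | jar B) = (4/9)(5/8)(3/7) = 5/42; P(data | jar C) = (9/10)(1/9)(8/8) = 1/10; P(data | jar D) = (1/10)(9/9)(0/8) = 0.
Multiplying each by its prior: 1/2 · 1/15 = 1/30, 1/8 · 5/42 = 5/336, 1/4 · 1/10 = 1/40, 1/8 · 0 = 0; summing to 41/560.
By Bayes' rule, P(jar B | data) = (5/336) / (41/560) = 25/123.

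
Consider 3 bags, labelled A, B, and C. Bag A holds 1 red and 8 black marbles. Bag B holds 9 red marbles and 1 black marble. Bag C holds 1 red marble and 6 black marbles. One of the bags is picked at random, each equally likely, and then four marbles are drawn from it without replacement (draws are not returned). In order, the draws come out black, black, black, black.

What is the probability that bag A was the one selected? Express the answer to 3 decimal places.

Compute the likelihood of the observed sequence for each case: P(data | bag A) = (8/9)(7/8)(6/7)(5/6) = 5/9; P(data | bag B) = (1/10)(0/9) = 0; P(data | bag C) = (6/7)(5/6)(4/5)(3/4) = 3/7.
Weighting by the prior gives 1/3 · 5/9 = 5/27, 1/3 · 0 = 0, 1/3 · 3/7 = 1/7; these sum to 62/189.
So P(bag A | data) = (5/27) / (62/189) = 35/62.

0.565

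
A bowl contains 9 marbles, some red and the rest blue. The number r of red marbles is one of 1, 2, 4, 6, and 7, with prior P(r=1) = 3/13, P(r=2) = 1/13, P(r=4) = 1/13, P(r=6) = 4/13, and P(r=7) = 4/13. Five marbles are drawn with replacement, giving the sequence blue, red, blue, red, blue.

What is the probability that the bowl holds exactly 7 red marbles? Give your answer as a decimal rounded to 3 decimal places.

0.151

Compute the likelihood of the observed sequence for each case: P(data | r = 1) = (8/9)(1/9)(8/9)(1/9)(8/9) = 0.0086708; P(data | r = 2) = (7/9)(2/9)(7/9)(2/9)(7/9) = 0.023235; P(data | r = 4) = (5/9)(4/9)(5/9)(4/9)(5/9) = 0.03387; P(data | r = 6) = (3/9)(6/9)(3/9)(6/9)(3/9) = 0.016461; P(data | r = 7) = (2/9)(7/9)(2/9)(7/9)(2/9) = 0.0066386.
The prior-weighted likelihoods are 3/13 · 0.0086708 = 0.0020009, 1/13 · 0.023235 = 0.0017873, 1/13 · 0.03387 = 0.0026054, 4/13 · 0.016461 = 0.0050649, 4/13 · 0.0066386 = 0.0020426; these sum to 0.013501.
So P(r = 7 | data) = (0.0020426) / (0.013501) = 0.15129.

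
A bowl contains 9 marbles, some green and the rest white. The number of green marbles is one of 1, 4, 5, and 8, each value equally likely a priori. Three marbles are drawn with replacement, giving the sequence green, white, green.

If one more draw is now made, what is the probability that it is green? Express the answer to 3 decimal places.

0.591

The likelihood of the observed sequence under each hypothesis: P(data | r = 1) = (1/9)(8/9)(1/9) = 8/729; P(data | r = 4) = (4/9)(5/9)(4/9) = 80/729; P(data | r = 5) = (5/9)(4/9)(5/9) = 100/729; P(data | r = 8) = (8/9)(1/9)(8/9) = 64/729.
Weighting by the prior gives 1/4 · 8/729 = 2/729, 1/4 · 80/729 = 20/729, 1/4 · 100/729 = 25/729, 1/4 · 64/729 = 16/729; with total 7/81.
Normalising, the posterior is P(r = 1 | data) = 2/63, P(r = 4 | data) = 20/63, P(r = 5 | data) = 25/63, P(r = 8 | data) = 16/63.
So P(green next | data) = Σ P(green next | H) P(H | data) = (1/9)(2/63) + (4/9)(20/63) + (5/9)(25/63) + (8/9)(16/63) = 335/567.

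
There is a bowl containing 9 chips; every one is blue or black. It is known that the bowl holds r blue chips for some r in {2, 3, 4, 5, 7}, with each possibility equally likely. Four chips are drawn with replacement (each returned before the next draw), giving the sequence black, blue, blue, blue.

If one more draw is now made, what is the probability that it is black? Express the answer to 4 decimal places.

0.4084

The likelihood of the observed sequence under each hypothesis: P(data | r = 2) = (7/9)(2/9)(2/9)(2/9) = 0.0085353; P(data | r = 3) = (6/9)(3/9)(3/9)(3/9) = 0.024691; P(data | r = 4) = (5/9)(4/9)(4/9)(4/9) = 0.048773; P(data | r = 5) = (4/9)(5/9)(5/9)(5/9) = 0.076208; P(data | r = 7) = (2/9)(7/9)(7/9)(7/9) = 0.10456.
Weighting by the prior gives 1/5 · 0.0085353 = 0.0017071, 1/5 · 0.024691 = 0.0049383, 1/5 · 0.048773 = 0.0097546, 1/5 · 0.076208 = 0.015242, 1/5 · 0.10456 = 0.020911; with total 0.052553.
The posterior is then P(r = 2 | data) = 0.032483, P(r = 3 | data) = 0.093968, P(r = 4 | data) = 0.18561, P(r = 5 | data) = 0.29002, P(r = 7 | data) = 0.39791.
So P(black next | data) = Σ P(black next | H) P(H | data) = (7/9)(0.032483) + (2/3)(0.093968) + (5/9)(0.18561) + (4/9)(0.29002) + (2/9)(0.39791) = 0.40835.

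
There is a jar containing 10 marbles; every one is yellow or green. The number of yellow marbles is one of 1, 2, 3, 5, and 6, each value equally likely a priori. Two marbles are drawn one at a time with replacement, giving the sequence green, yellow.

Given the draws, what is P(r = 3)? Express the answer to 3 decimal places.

0.221

Compute the likelihood of the observed sequence for each case: P(data | r = 1) = (9/10)(1/10) = 9/100; P(data | r = 2) = (8/10)(2/10) = 4/25; P(data | r = 3) = (7/10)(3/10) = 21/100; P(data | r = 5) = (5/10)(5/10) = 1/4; P(data | r = 6) = (4/10)(6/10) = 6/25.
Multiplying each by its prior: 1/5 · 9/100 = 9/500, 1/5 · 4/25 = 4/125, 1/5 · 21/100 = 21/500, 1/5 · 1/4 = 1/20, 1/5 · 6/25 = 6/125; summing to 19/100.
Therefore the posterior P(r = 3 | data) = (21/500) / (19/100) = 21/95.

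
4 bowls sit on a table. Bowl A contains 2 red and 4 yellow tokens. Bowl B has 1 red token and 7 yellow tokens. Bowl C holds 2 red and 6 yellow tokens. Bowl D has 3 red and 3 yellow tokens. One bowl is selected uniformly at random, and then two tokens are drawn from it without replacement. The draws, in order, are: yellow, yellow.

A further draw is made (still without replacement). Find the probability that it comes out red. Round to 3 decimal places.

The likelihood of the observed sequence under each hypothesis: P(data | bowl A) = (4/6)(3/5) = 2/5; P(data | bowl B) = (7/8)(6/7) = 3/4; P(data | bowl C) = (6/8)(5/7) = 15/28; P(data | bowl D) = (3/6)(2/5) = 1/5.
Weighting by the prior gives 1/4 · 2/5 = 1/10, 1/4 · 3/4 = 3/16, 1/4 · 15/28 = 15/112, 1/4 · 1/5 = 1/20; summing to 33/70.
Normalising, the posterior is P(bowl A | data) = 7/33, P(bowl B | data) = 35/88, P(bowl C | data) = 25/88, P(bowl D | data) = 7/66.
So P(red next | data) = Σ P(red next | H) P(H | data) = (1/2)(7/33) + (1/6)(35/88) + (1/3)(25/88) + (3/4)(7/66) = 61/176.

0.347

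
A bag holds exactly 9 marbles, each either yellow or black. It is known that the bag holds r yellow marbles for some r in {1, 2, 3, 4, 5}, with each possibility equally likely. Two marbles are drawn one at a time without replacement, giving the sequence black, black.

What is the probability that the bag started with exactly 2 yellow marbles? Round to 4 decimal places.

For each hypothesis, P(data | H) works out to: P(data | r = 1) = (8/9)(7/8) = 7/9; P(data | r = 2) = (7/9)(6/8) = 7/12; P(data | r = 3) = (6/9)(5/8) = 5/12; P(data | r = 4) = (5/9)(4/8) = 5/18; P(data | r = 5) = (4/9)(3/8) = 1/6.
The prior-weighted likelihoods are 1/5 · 7/9 = 7/45, 1/5 · 7/12 = 7/60, 1/5 · 5/12 = 1/12, 1/5 · 5/18 = 1/18, 1/5 · 1/6 = 1/30; with total 4/9.
Hence P(r = 2 | data) = (7/60) / (4/9) = 21/80.

0.2625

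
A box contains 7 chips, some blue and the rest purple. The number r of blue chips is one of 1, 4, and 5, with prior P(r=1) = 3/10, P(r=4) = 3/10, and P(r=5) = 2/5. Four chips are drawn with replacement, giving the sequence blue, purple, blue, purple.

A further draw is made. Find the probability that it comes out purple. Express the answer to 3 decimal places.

Compute the likelihood of the observed sequence for each case: P(data | r = 1) = (1/7)(6/7)(1/7)(6/7) = 0.014994; P(data | r = 4) = (4/7)(3/7)(4/7)(3/7) = 0.059975; P(data | r = 5) = (5/7)(2/7)(5/7)(2/7) = 0.041649.
Weighting by the prior gives 3/10 · 0.014994 = 0.0044981, 3/10 · 0.059975 = 0.017993, 2/5 · 0.041649 = 0.01666; summing to 0.03915.
Dividing through by the total gives posterior P(r = 1 | data) = 0.11489, P(r = 4 | data) = 0.45957, P(r = 5 | data) = 0.42553.
So P(purple next | data) = Σ P(purple next | H) P(H | data) = (6/7)(0.11489) + (3/7)(0.45957) + (2/7)(0.42553) = 0.41702.

0.417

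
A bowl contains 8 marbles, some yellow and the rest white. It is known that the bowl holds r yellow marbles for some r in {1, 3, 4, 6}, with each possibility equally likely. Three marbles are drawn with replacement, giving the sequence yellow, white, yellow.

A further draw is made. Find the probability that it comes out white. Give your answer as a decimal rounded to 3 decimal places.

The likelihood of the observed sequence under each hypothesis: P(data | r = 1) = (1/8)(7/8)(1/8) = 0.013672; P(data | r = 3) = (3/8)(5/8)(3/8) = 0.087891; P(data | r = 4) = (4/8)(4/8)(4/8) = 0.125; P(data | r = 6) = (6/8)(2/8)(6/8) = 0.14062.
Multiplying each by its prior: 1/4 · 0.013672 = 0.003418, 1/4 · 0.087891 = 0.021973, 1/4 · 0.125 = 0.03125, 1/4 · 0.14062 = 0.035156; with total 0.091797.
The posterior is then P(r = 1 | data) = 0.037234, P(r = 3 | data) = 0.23936, P(r = 4 | data) = 0.34043, P(r = 6 | data) = 0.38298.
So P(white next | data) = Σ P(white next | H) P(H | data) = (7/8)(0.037234) + (5/8)(0.23936) + (1/2)(0.34043) + (1/4)(0.38298) = 0.44814.

0.448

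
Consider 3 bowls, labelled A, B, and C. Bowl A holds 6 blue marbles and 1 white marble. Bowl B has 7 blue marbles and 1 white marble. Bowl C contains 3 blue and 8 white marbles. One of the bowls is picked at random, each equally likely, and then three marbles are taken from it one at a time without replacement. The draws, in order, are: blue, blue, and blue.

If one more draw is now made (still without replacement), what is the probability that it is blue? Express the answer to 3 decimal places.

0.772

The likelihood of the observed sequence under each hypothesis: P(data | bowl A) = (6/7)(5/6)(4/5) = 0.57143; P(data | bowl B) = (7/8)(6/7)(5/6) = 0.625; P(data | bowl C) = (3/11)(2/10)(1/9) = 0.0060606.
The prior-weighted likelihoods are 1/3 · 0.57143 = 0.19048, 1/3 · 0.625 = 0.20833, 1/3 · 0.0060606 = 0.0020202; these sum to 0.40083.
Normalising, the posterior is P(bowl A | data) = 0.4752, P(bowl B | data) = 0.51976, P(bowl C | data) = 0.0050401.
So P(blue next | data) = Σ P(blue next | H) P(H | data) = (3/4)(0.4752) + (4/5)(0.51976) + (0)(0.0050401) = 0.77221.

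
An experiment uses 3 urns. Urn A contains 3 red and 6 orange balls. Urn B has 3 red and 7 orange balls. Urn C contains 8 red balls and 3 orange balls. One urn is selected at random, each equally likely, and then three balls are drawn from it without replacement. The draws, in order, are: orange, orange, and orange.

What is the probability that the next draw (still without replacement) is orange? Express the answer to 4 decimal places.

For each hypothesis, P(data | H) works out to: P(data | urn A) = (6/9)(5/8)(4/7) = 0.2381; P(data | urn B) = (7/10)(6/9)(5/8) = 0.29167; P(data | urn C) = (3/11)(2/10)(1/9) = 0.0060606.
Weighting by the prior gives 1/3 · 0.2381 = 0.079365, 1/3 · 0.29167 = 0.097222, 1/3 · 0.0060606 = 0.0020202; summing to 0.17861.
The posterior is then P(urn A | data) = 0.44435, P(urn B | data) = 0.54433, P(urn C | data) = 0.011311.
The predictive probability is P(orange next | data) = (1/2)(0.44435) + (4/7)(0.54433) + (0)(0.011311) = 0.53323.

0.5332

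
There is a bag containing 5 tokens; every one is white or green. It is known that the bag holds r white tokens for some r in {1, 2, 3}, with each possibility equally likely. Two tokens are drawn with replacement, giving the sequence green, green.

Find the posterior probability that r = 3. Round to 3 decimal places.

The likelihood of the observed sequence under each hypothesis: P(data | r = 1) = (4/5)(4/5) = 16/25; P(data | r = 2) = (3/5)(3/5) = 9/25; P(data | r = 3) = (2/5)(2/5) = 4/25.
Weighting by the prior gives 1/3 · 16/25 = 16/75, 1/3 · 9/25 = 3/25, 1/3 · 4/25 = 4/75; these sum to 29/75.
Hence P(r = 3 | data) = (4/75) / (29/75) = 4/29.

0.138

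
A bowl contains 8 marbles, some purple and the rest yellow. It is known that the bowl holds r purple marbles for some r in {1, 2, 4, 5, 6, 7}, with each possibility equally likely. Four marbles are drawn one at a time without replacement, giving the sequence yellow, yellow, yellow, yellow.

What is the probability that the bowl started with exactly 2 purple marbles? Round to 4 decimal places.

0.2941

The likelihood of the observed sequence under each hypothesis: P(data | r = 1) = (7/8)(6/7)(5/6)(4/5) = 1/2; P(data | r = 2) = (6/8)(5/7)(4/6)(3/5) = 3/14; P(data | r = 4) = (4/8)(3/7)(2/6)(1/5) = 1/70; P(data | r = 5) = (3/8)(2/7)(1/6)(0/5) = 0; P(data | r = 6) = (2/8)(1/7)(0/6) = 0; P(data | r = 7) = (1/8)(0/7) = 0.
Weighting by the prior gives 1/6 · 1/2 = 1/12, 1/6 · 3/14 = 1/28, 1/6 · 1/70 = 1/420, 1/6 · 0 = 0, 1/6 · 0 = 0, 1/6 · 0 = 0; with total 17/140.
By Bayes' rule, P(r = 2 | data) = (1/28) / (17/140) = 5/17.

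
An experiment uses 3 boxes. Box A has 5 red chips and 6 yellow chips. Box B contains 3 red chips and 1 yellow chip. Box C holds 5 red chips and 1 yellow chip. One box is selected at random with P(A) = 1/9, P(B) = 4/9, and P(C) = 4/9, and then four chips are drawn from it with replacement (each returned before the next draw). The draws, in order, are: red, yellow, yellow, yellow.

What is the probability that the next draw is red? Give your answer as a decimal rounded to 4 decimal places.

For each hypothesis, P(data | H) works out to: P(data | box A) = (5/11)(6/11)(6/11)(6/11) = 0.073765; P(data | box B) = (3/4)(1/4)(1/4)(1/4) = 0.011719; P(data | box C) = (5/6)(1/6)(1/6)(1/6) = 0.003858.
The prior-weighted likelihoods are 1/9 · 0.073765 = 0.0081962, 4/9 · 0.011719 = 0.0052083, 4/9 · 0.003858 = 0.0017147; these sum to 0.015119.
Dividing through by the total gives posterior P(box A | data) = 0.5421, P(box B | data) = 0.34449, P(box C | data) = 0.11341.
The predictive probability is P(red next | data) = (5/11)(0.5421) + (3/4)(0.34449) + (5/6)(0.11341) = 0.59928.

0.5993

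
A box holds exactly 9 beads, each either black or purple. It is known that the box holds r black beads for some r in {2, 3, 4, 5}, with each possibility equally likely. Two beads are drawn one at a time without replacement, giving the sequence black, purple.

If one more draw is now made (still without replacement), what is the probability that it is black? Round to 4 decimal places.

0.3770

For each hypothesis, P(data | H) works out to: P(data | r = 2) = (2/9)(7/8) = 7/36; P(data | r = 3) = (3/9)(6/8) = 1/4; P(data | r = 4) = (4/9)(5/8) = 5/18; P(data | r = 5) = (5/9)(4/8) = 5/18.
Multiplying each by its prior: 1/4 · 7/36 = 7/144, 1/4 · 1/4 = 1/16, 1/4 · 5/18 = 5/72, 1/4 · 5/18 = 5/72; with total 1/4.
The posterior is then P(r = 2 | data) = 7/36, P(r = 3 | data) = 1/4, P(r = 4 | data) = 5/18, P(r = 5 | data) = 5/18.
So P(black next | data) = Σ P(black next | H) P(H | data) = (1/7)(7/36) + (2/7)(1/4) + (3/7)(5/18) + (4/7)(5/18) = 95/252.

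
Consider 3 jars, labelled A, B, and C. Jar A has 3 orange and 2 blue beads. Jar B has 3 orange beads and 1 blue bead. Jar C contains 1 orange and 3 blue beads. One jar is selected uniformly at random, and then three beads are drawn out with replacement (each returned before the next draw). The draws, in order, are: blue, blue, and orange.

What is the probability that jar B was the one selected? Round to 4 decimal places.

Compute the likelihood of the observed sequence for each case: P(data | jar A) = (2/5)(2/5)(3/5) = 0.096; P(data | jar B) = (1/4)(1/4)(3/4) = 0.046875; P(data | jar C) = (3/4)(3/4)(1/4) = 0.14062.
Multiplying each by its prior: 1/3 · 0.096 = 0.032, 1/3 · 0.046875 = 0.015625, 1/3 · 0.14062 = 0.046875; these sum to 0.0945.
Therefore the posterior P(jar B | data) = (0.015625) / (0.0945) = 0.16534.

0.1653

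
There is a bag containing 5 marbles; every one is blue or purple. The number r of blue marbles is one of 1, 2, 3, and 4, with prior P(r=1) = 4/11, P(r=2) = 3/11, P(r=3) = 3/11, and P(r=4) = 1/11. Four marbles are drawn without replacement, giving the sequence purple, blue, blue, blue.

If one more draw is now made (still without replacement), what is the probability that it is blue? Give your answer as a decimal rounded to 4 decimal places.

0.4000

The likelihood of the observed sequence under each hypothesis: P(data | r = 1) = (4/5)(1/4)(0/3) = 0; P(data | r = 2) = (3/5)(2/4)(1/3)(0/2) = 0; P(data | r = 3) = (2/5)(3/4)(2/3)(1/2) = 1/10; P(data | r = 4) = (1/5)(4/4)(3/3)(2/2) = 1/5.
The prior-weighted likelihoods are 4/11 · 0 = 0, 3/11 · 0 = 0, 3/11 · 1/10 = 3/110, 1/11 · 1/5 = 1/55; with total 1/22.
The posterior is then P(r = 1 | data) = 0, P(r = 2 | data) = 0, P(r = 3 | data) = 3/5, P(r = 4 | data) = 2/5.
The predictive probability is P(blue next | data) = (0)(3/5) + (1)(2/5) = 2/5.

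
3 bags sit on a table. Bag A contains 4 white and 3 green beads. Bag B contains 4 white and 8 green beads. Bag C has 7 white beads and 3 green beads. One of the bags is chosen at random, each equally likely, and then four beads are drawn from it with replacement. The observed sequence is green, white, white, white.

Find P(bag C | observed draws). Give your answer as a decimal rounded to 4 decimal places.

0.4958

The likelihood of the observed sequence under each hypothesis: P(data | bag A) = (3/7)(4/7)(4/7)(4/7) = 0.079967; P(data | bag B) = (8/12)(4/12)(4/12)(4/12) = 0.024691; P(data | bag C) = (3/10)(7/10)(7/10)(7/10) = 0.1029.
Multiplying each by its prior: 1/3 · 0.079967 = 0.026656, 1/3 · 0.024691 = 0.0082305, 1/3 · 0.1029 = 0.0343; these sum to 0.069186.
So P(bag C | data) = (0.0343) / (0.069186) = 0.49576.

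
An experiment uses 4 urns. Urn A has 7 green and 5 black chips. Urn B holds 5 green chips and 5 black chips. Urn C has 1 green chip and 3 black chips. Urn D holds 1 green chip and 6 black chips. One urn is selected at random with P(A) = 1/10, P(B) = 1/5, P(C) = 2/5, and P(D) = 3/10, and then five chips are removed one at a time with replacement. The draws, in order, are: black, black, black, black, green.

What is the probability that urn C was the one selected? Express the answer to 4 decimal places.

0.5040

For each hypothesis, P(data | H) works out to: P(data | urn A) = (5/12)(5/12)(5/12)(5/12)(7/12) = 0.017582; P(data | urn B) = (5/10)(5/10)(5/10)(5/10)(5/10) = 0.03125; P(data | urn C) = (3/4)(3/4)(3/4)(3/4)(1/4) = 0.079102; P(data | urn D) = (6/7)(6/7)(6/7)(6/7)(1/7) = 0.077111.
Multiplying each by its prior: 1/10 · 0.017582 = 0.0017582, 1/5 · 0.03125 = 0.00625, 2/5 · 0.079102 = 0.031641, 3/10 · 0.077111 = 0.023133; with total 0.062782.
So P(urn C | data) = (0.031641) / (0.062782) = 0.50398.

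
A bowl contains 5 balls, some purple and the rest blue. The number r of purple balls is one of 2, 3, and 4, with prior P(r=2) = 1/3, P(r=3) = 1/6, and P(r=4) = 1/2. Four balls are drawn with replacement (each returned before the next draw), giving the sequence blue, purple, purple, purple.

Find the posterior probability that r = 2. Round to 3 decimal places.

0.163

Compute the likelihood of the observed sequence for each case: P(data | r = 2) = (3/5)(2/5)(2/5)(2/5) = 24/625; P(data | r = 3) = (2/5)(3/5)(3/5)(3/5) = 54/625; P(data | r = 4) = (1/5)(4/5)(4/5)(4/5) = 64/625.
Multiplying each by its prior: 1/3 · 24/625 = 8/625, 1/6 · 54/625 = 9/625, 1/2 · 64/625 = 32/625; summing to 49/625.
So P(r = 2 | data) = (8/625) / (49/625) = 8/49.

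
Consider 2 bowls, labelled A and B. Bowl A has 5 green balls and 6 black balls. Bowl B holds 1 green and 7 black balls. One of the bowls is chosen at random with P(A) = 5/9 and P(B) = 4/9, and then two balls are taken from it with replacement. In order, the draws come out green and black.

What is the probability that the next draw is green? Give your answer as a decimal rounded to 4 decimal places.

The likelihood of the observed sequence under each hypothesis: P(data | bowl A) = (5/11)(6/11) = 0.24793; P(data | bowl B) = (1/8)(7/8) = 0.10938.
The prior-weighted likelihoods are 5/9 · 0.24793 = 0.13774, 4/9 · 0.10938 = 0.048611; these sum to 0.18635.
Normalising, the posterior is P(bowl A | data) = 0.73914, P(bowl B | data) = 0.26086.
The predictive probability is P(green next | data) = (5/11)(0.73914) + (1/8)(0.26086) = 0.36858.

0.3686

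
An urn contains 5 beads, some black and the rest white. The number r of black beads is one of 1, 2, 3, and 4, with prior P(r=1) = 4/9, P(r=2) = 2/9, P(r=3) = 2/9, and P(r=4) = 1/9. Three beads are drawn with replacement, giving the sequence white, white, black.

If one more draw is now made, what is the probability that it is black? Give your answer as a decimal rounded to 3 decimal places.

0.350

Under each hypothesis, the probability of the observed sequence is: P(data | r = 1) = (4/5)(4/5)(1/5) = 0.128; P(data | r = 2) = (3/5)(3/5)(2/5) = 0.144; P(data | r = 3) = (2/5)(2/5)(3/5) = 0.096; P(data | r = 4) = (1/5)(1/5)(4/5) = 0.032.
Weighting by the prior gives 4/9 · 0.128 = 0.056889, 2/9 · 0.144 = 0.032, 2/9 · 0.096 = 0.021333, 1/9 · 0.032 = 0.0035556; summing to 0.11378.
Normalising, the posterior is P(r = 1 | data) = 0.5, P(r = 2 | data) = 0.28125, P(r = 3 | data) = 0.1875, P(r = 4 | data) = 0.03125.
So P(black next | data) = Σ P(black next | H) P(H | data) = (1/5)(0.5) + (2/5)(0.28125) + (3/5)(0.1875) + (4/5)(0.03125) = 0.35.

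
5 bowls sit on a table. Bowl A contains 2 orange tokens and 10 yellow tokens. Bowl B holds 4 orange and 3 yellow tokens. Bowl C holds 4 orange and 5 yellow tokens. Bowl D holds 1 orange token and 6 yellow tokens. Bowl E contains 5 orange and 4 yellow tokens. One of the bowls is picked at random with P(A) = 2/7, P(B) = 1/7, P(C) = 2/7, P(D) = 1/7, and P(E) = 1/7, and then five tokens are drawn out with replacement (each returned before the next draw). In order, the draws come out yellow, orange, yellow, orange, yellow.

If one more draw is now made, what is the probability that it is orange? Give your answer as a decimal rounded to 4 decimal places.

0.4050

For each hypothesis, P(data | H) works out to: P(data | bowl A) = (10/12)(2/12)(10/12)(2/12)(10/12) = 0.016075; P(data | bowl B) = (3/7)(4/7)(3/7)(4/7)(3/7) = 0.025704; P(data | bowl C) = (5/9)(4/9)(5/9)(4/9)(5/9) = 0.03387; P(data | bowl D) = (6/7)(1/7)(6/7)(1/7)(6/7) = 0.012852; P(data | bowl E) = (4/9)(5/9)(4/9)(5/9)(4/9) = 0.027096.
The prior-weighted likelihoods are 2/7 · 0.016075 = 0.0045929, 1/7 · 0.025704 = 0.0036719, 2/7 · 0.03387 = 0.0096772, 1/7 · 0.012852 = 0.001836, 1/7 · 0.027096 = 0.0038709; summing to 0.023649.
The posterior is then P(bowl A | data) = 0.19421, P(bowl B | data) = 0.15527, P(bowl C | data) = 0.4092, P(bowl D | data) = 0.077635, P(bowl E | data) = 0.16368.
Averaging over the posterior, P(orange next | data) = (1/6)(0.19421) + (4/7)(0.15527) + (4/9)(0.4092) + (1/7)(0.077635) + (5/9)(0.16368) = 0.40499.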